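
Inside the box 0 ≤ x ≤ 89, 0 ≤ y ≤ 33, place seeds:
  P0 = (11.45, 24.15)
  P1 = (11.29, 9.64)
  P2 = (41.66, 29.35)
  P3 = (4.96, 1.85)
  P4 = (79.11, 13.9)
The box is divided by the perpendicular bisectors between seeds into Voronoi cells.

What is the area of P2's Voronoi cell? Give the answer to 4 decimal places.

1. box [0,89]×[0,33]: [(0, 0) (89, 0) (89, 33) (0, 33)]
2. ⊥bis P2·P0 via (26.555,26.75): [(31.1594, 0) (89, 0) (89, 33) (25.4792, 33)]  |A|=2002.4626
3. ⊥bis P2·P1 via (26.475,19.495): [(28.2834, 16.7085) (39.1272, 0) (89, 0) (89, 33) (25.4792, 33)]  |A|=1935.8981
4. ⊥bis P2·P3 via (23.31,15.6): [(28.2834, 16.7085) (39.1272, 0) (89, 0) (89, 33) (25.4792, 33)]  |A|=1935.8981
5. ⊥bis P2·P4 via (60.385,21.625): [(28.2834, 16.7085) (39.1272, 0) (51.4636, 0) (65.0778, 33) (25.4792, 33)]  |A|=921.8306
6. canonical 5-gon: [(28.2834, 16.7085) (39.1272, 0) (51.4636, 0) (65.0778, 33) (25.4792, 33)]
7. shoelace: 921.8306

Area of P2's cell: 921.8306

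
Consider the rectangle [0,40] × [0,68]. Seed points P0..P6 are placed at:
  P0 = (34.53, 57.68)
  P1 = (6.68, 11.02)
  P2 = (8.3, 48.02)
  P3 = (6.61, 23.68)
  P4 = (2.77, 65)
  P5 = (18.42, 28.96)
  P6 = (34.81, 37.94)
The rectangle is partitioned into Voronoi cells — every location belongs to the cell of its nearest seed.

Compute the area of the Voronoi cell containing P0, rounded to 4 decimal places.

Area of P0's cell: 397.7359

1. box [0,40]×[0,68]: [(0, 0) (40, 0) (40, 68) (0, 68)]
2. ⊥bis P0·P1 via (20.605,34.35): [(0, 46.6485) (40, 22.7737) (40, 68) (0, 68)]  |A|=1331.5557
3. ⊥bis P0·P2 via (21.415,52.85): [(30.376, 28.518) (40, 22.7737) (40, 68) (15.8355, 68)]  |A|=694.6595
4. ⊥bis P0·P3 via (20.57,40.68): [(28.2064, 34.4092) (40, 24.7245) (40, 68) (15.8355, 68)]  |A|=661.0387
5. ⊥bis P0·P4 via (18.65,61.34): [(18.5108, 60.7359) (28.2064, 34.4092) (40, 24.7245) (40, 68) (20.185, 68)]  |A|=645.2414
6. ⊥bis P0·P5 via (26.475,43.32): [(18.5108, 60.7359) (24.5211, 44.416) (40, 35.7334) (40, 68) (20.185, 68)]  |A|=518.876
7. ⊥bis P0·P6 via (34.67,47.81): [(18.5108, 60.7359) (23.3304, 47.6492) (40, 47.8856) (40, 68) (20.185, 68)]  |A|=397.7359
8. canonical 5-gon: [(18.5108, 60.7359) (23.3304, 47.6492) (40, 47.8856) (40, 68) (20.185, 68)]
9. shoelace: 397.7359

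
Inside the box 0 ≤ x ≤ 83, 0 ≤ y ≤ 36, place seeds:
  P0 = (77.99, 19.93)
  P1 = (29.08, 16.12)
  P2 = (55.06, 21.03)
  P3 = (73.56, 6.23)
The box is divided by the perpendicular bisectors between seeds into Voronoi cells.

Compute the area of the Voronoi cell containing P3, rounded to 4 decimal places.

1. box [0,83]×[0,36]: [(0, 0) (83, 0) (83, 36) (0, 36)]
2. ⊥bis P3·P0 via (75.775,13.08): [(0, 0) (83, 0) (83, 10.7437) (4.8937, 36) (0, 36)]  |A|=2001.664
3. ⊥bis P3·P1 via (51.32,11.175): [(48.8353, 0) (83, 0) (83, 10.7437) (53.3555, 20.3295)]  |A|=506.5228
4. ⊥bis P3·P2 via (64.31,13.63): [(53.406, 0) (83, 0) (83, 10.7437) (66.3167, 16.1384)]  |A|=328.4204
5. canonical 4-gon: [(53.406, 0) (83, 0) (83, 10.7437) (66.3167, 16.1384)]
6. shoelace: 328.4204

Area of P3's cell: 328.4204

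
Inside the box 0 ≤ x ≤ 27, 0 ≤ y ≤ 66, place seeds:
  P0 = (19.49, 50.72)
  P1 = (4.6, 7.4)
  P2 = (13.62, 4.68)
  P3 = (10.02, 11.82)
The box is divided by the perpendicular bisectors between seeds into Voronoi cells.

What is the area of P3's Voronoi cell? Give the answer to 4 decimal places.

1. box [0,27]×[0,66]: [(0, 0) (27, 0) (27, 66) (0, 66)]
2. ⊥bis P3·P0 via (14.755,31.27): [(0, 34.862) (0, 0) (27, 0) (27, 28.289)]  |A|=852.5391
3. ⊥bis P3·P1 via (7.31,9.61): [(0, 34.862) (0, 18.5738) (15.1469, 0) (27, 0) (27, 28.289)]  |A|=711.8707
4. ⊥bis P3·P2 via (11.82,8.25): [(0, 34.862) (0, 18.5738) (9.41, 7.0349) (27, 15.9038) (27, 28.289)]  |A|=530.3046
5. canonical 5-gon: [(0, 34.862) (0, 18.5738) (9.41, 7.0349) (27, 15.9038) (27, 28.289)]
6. shoelace: 530.3046

Area of P3's cell: 530.3046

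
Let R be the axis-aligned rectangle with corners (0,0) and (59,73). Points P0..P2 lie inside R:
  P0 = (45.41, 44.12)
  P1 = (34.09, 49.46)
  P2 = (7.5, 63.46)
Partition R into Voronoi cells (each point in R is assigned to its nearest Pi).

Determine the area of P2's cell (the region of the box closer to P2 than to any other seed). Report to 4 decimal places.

1. box [0,59]×[0,73]: [(0, 0) (59, 0) (59, 73) (0, 73)]
2. ⊥bis P2·P0 via (26.455,53.79): [(0, 1.9333) (36.2551, 73) (0, 73)]  |A|=1288.2652
3. ⊥bis P2·P1 via (20.795,56.46): [(0, 16.9644) (29.5035, 73) (0, 73)]  |A|=826.6249
4. canonical 3-gon: [(0, 16.9644) (29.5035, 73) (0, 73)]
5. shoelace: 826.6249

Area of P2's cell: 826.6249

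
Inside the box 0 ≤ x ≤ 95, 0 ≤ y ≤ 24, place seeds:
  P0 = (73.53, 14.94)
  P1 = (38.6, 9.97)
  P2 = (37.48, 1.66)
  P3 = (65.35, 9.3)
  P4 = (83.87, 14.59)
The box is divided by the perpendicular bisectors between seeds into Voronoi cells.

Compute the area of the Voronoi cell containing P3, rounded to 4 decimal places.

Area of P3's cell: 417.3830

1. box [0,95]×[0,24]: [(0, 0) (95, 0) (95, 24) (0, 24)]
2. ⊥bis P3·P0 via (69.44,12.12): [(0, 0) (77.7966, 0) (61.2489, 24) (0, 24)]  |A|=1668.5457
3. ⊥bis P3·P1 via (51.975,9.635): [(51.7337, 0) (77.7966, 0) (61.2489, 24) (52.3348, 24)]  |A|=419.7241
4. ⊥bis P3·P2 via (51.415,5.48): [(51.8328, 3.956) (52.9172, 0) (77.7966, 0) (61.2489, 24) (52.3348, 24)]  |A|=417.383
5. ⊥bis P3·P4 via (74.61,11.945): [(51.8328, 3.956) (52.9172, 0) (77.7966, 0) (61.2489, 24) (52.3348, 24)]  |A|=417.383
6. canonical 5-gon: [(51.8328, 3.956) (52.9172, 0) (77.7966, 0) (61.2489, 24) (52.3348, 24)]
7. shoelace: 417.383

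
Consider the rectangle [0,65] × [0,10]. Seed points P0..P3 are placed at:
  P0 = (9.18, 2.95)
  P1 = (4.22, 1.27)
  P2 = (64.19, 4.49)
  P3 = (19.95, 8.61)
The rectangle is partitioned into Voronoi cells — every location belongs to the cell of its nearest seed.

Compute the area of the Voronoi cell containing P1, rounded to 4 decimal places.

1. box [0,65]×[0,10]: [(0, 0) (65, 0) (65, 10) (0, 10)]
2. ⊥bis P1·P0 via (6.7,2.11): [(0, 0) (7.4147, 0) (4.0276, 10) (0, 10)]  |A|=57.2113
3. ⊥bis P1·P2 via (34.205,2.88): [(0, 0) (7.4147, 0) (4.0276, 10) (0, 10)]  |A|=57.2113
4. ⊥bis P1·P3 via (12.085,4.94): [(0, 0) (7.4147, 0) (4.0276, 10) (0, 10)]  |A|=57.2113
5. canonical 4-gon: [(0, 0) (7.4147, 0) (4.0276, 10) (0, 10)]
6. shoelace: 57.2113

Area of P1's cell: 57.2113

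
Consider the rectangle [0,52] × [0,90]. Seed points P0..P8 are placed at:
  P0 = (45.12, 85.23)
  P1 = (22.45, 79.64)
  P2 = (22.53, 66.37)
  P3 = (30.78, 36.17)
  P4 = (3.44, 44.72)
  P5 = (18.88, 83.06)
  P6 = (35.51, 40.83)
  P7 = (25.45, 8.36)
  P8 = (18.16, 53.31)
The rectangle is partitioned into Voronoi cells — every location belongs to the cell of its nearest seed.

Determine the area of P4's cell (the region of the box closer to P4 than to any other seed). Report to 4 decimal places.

1. box [0,52]×[0,90]: [(0, 0) (52, 0) (52, 90) (0, 90)]
2. ⊥bis P4·P0 via (24.28,64.975): [(0, 89.9562) (0, 0) (52, 0) (52, 36.4544)]  |A|=3286.6768
3. ⊥bis P4·P1 via (12.945,62.18): [(42.7851, 45.9354) (0, 69.2271) (0, 0) (52, 0) (52, 36.4544)]  |A|=2843.2271
4. ⊥bis P4·P2 via (12.985,55.545): [(0, 66.9946) (0, 0) (52, 0) (52, 21.1433)]  |A|=2291.5857
5. ⊥bis P4·P3 via (17.11,40.445): [(19.9199, 49.4301) (0, 66.9946) (0, 0) (4.4617, 0)]  |A|=777.5338
6. ⊥bis P4·P5 via (11.16,63.89): [(19.9199, 49.4301) (0, 66.9946) (0, 0) (4.4617, 0)]  |A|=777.5338
7. ⊥bis P4·P6 via (19.475,42.775): [(19.9199, 49.4301) (0, 66.9946) (0, 0) (4.4617, 0)]  |A|=777.5338
8. ⊥bis P4·P7 via (14.445,26.54): [(12.3684, 25.283) (19.9199, 49.4301) (0, 66.9946) (0, 17.7959)]  |A|=611.0779
9. ⊥bis P4·P8 via (10.8,49.015): [(12.3684, 25.283) (16.6533, 38.9847) (0.6341, 66.4354) (0, 66.9946) (0, 17.7959)]  |A|=482.5787
10. canonical 5-gon: [(12.3684, 25.283) (16.6533, 38.9847) (0.6341, 66.4354) (0, 66.9946) (0, 17.7959)]
11. shoelace: 482.5787

Area of P4's cell: 482.5787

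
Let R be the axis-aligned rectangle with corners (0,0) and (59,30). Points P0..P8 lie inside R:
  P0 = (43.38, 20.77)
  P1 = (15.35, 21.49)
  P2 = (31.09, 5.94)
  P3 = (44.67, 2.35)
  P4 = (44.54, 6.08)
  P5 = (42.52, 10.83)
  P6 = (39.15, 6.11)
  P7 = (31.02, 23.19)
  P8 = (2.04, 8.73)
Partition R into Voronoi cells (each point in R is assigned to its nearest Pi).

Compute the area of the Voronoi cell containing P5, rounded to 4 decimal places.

1. box [0,59]×[0,30]: [(0, 0) (59, 0) (59, 30) (0, 30)]
2. ⊥bis P5·P0 via (42.95,15.8): [(0, 19.516) (0, 0) (59, 0) (59, 14.4114)]  |A|=1000.8572
3. ⊥bis P5·P1 via (28.935,16.16): [(29.2585, 16.9846) (22.5947, 0) (59, 0) (59, 14.4114)]  |A|=523.4719
4. ⊥bis P5·P2 via (36.805,8.385): [(33.2746, 16.6371) (40.3923, 0) (59, 0) (59, 14.4114)]  |A|=340.1586
5. ⊥bis P5·P3 via (43.595,6.59): [(33.2746, 16.6371) (38.1622, 5.2126) (59, 10.4957) (59, 14.4114)]  |A|=182.3074
6. ⊥bis P5·P4 via (43.53,8.455): [(57.7838, 14.5166) (33.2746, 16.6371) (37.8148, 6.0246)]  |A|=125.2387
7. ⊥bis P5·P6 via (40.835,8.47): [(41.8542, 7.7423) (57.7838, 14.5166) (33.2746, 16.6371) (34.9803, 12.6502)]  |A|=109.4225
8. ⊥bis P5·P7 via (36.77,17.01): [(41.8542, 7.7423) (57.7838, 14.5166) (36.1059, 16.3921) (34.1557, 14.5776) (34.9803, 12.6502)]  |A|=106.6148
9. ⊥bis P5·P8 via (22.28,9.78): [(41.8542, 7.7423) (57.7838, 14.5166) (36.1059, 16.3921) (34.1557, 14.5776) (34.9803, 12.6502)]  |A|=106.6148
10. canonical 5-gon: [(41.8542, 7.7423) (57.7838, 14.5166) (36.1059, 16.3921) (34.1557, 14.5776) (34.9803, 12.6502)]
11. shoelace: 106.6148

Area of P5's cell: 106.6148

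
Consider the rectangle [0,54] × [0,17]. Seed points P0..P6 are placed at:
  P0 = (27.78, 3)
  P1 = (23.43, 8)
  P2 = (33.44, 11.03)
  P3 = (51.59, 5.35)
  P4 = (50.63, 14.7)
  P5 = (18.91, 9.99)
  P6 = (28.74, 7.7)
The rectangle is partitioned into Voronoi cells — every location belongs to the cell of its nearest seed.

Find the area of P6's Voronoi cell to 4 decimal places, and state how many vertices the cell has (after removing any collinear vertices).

1. box [0,54]×[0,17]: [(0, 0) (54, 0) (54, 17) (0, 17)]
2. ⊥bis P6·P0 via (28.26,5.35): [(0, 11.1223) (54, 0.0925) (54, 17) (0, 17)]  |A|=615.2025
3. ⊥bis P6·P1 via (26.085,7.85): [(25.9702, 5.8177) (54, 0.0925) (54, 17) (26.6019, 17)]  |A|=390.144
4. ⊥bis P6·P2 via (31.09,9.365): [(26.5339, 15.7955) (25.9702, 5.8177) (34.8948, 3.9948)]  |A|=45.0382
5. ⊥bis P6·P3 via (40.165,6.525): [(26.5339, 15.7955) (25.9702, 5.8177) (34.8948, 3.9948)]  |A|=45.0382
6. ⊥bis P6·P4 via (39.685,11.2): [(26.5339, 15.7955) (25.9702, 5.8177) (34.8948, 3.9948)]  |A|=45.0382
7. ⊥bis P6·P5 via (23.825,8.845): [(26.5339, 15.7955) (25.9702, 5.8177) (34.8948, 3.9948)]  |A|=45.0382
8. canonical 3-gon: [(26.5339, 15.7955) (25.9702, 5.8177) (34.8948, 3.9948)]
9. shoelace: 45.0382

Area of P6's cell: 45.0382 (3 vertices)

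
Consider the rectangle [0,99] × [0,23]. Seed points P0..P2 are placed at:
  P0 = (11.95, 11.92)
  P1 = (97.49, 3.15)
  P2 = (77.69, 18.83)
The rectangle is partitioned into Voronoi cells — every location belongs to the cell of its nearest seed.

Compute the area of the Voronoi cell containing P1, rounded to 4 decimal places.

Area of P1's cell: 253.1408

1. box [0,99]×[0,23]: [(0, 0) (99, 0) (99, 23) (0, 23)]
2. ⊥bis P1·P0 via (54.72,7.535): [(53.9475, 0) (99, 0) (99, 23) (56.3056, 23)]  |A|=1009.0902
3. ⊥bis P1·P2 via (87.59,10.99): [(78.8868, 0) (99, 0) (99, 23) (97.1009, 23)]  |A|=253.1408
4. canonical 4-gon: [(78.8868, 0) (99, 0) (99, 23) (97.1009, 23)]
5. shoelace: 253.1408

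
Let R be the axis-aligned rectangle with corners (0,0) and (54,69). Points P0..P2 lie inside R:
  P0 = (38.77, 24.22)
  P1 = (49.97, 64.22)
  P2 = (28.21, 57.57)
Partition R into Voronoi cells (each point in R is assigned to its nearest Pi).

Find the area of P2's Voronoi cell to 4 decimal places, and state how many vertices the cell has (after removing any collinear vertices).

1. box [0,54]×[0,69]: [(0, 0) (54, 0) (54, 69) (0, 69)]
2. ⊥bis P2·P0 via (33.49,40.895): [(0, 30.2907) (54, 47.3893) (54, 69) (0, 69)]  |A|=1628.6402
3. ⊥bis P2·P1 via (39.09,60.895): [(0, 30.2907) (44.1688, 44.2763) (36.6131, 69) (0, 69)]  |A|=1307.4761
4. canonical 4-gon: [(0, 30.2907) (44.1688, 44.2763) (36.6131, 69) (0, 69)]
5. shoelace: 1307.4761

Area of P2's cell: 1307.4761 (4 vertices)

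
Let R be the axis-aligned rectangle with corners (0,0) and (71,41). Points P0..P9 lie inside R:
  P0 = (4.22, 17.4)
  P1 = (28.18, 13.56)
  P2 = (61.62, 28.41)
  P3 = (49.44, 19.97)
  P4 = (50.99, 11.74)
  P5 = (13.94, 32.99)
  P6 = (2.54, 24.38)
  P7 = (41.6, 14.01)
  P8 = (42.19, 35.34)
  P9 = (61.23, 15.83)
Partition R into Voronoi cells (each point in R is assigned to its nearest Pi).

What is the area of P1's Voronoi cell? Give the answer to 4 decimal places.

Area of P1's cell: 487.2341

1. box [0,71]×[0,41]: [(0, 0) (71, 0) (71, 41) (0, 41)]
2. ⊥bis P1·P0 via (16.2,15.48): [(13.7191, 0) (71, 0) (71, 41) (20.29, 41)]  |A|=2213.8138
3. ⊥bis P1·P2 via (44.9,20.985): [(13.7191, 0) (54.219, 0) (36.0118, 41) (20.29, 41)]  |A|=1152.5443
4. ⊥bis P1·P3 via (38.81,16.765): [(13.7191, 0) (43.8647, 0) (31.503, 41) (20.29, 41)]  |A|=847.8528
5. ⊥bis P1·P4 via (39.585,12.65): [(13.7191, 0) (38.5757, 0) (39.6825, 13.8713) (31.503, 41) (20.29, 41)]  |A|=811.1695
6. ⊥bis P1·P5 via (21.06,23.275): [(16.9687, 20.2766) (13.7191, 0) (38.5757, 0) (39.6825, 13.8713) (33.9901, 32.7513)]  |A|=609.2689
7. ⊥bis P1·P6 via (15.36,18.97): [(16.9687, 20.2766) (13.7191, 0) (38.5757, 0) (39.6825, 13.8713) (33.9901, 32.7513)]  |A|=609.2689
8. ⊥bis P1·P7 via (34.89,13.785): [(16.9687, 20.2766) (13.7191, 0) (35.3522, 0) (34.2871, 31.7662) (33.9901, 32.7513)]  |A|=510.7472
9. ⊥bis P1·P8 via (35.185,24.45): [(28.5163, 28.7396) (16.9687, 20.2766) (13.7191, 0) (35.3522, 0) (34.518, 24.8791)]  |A|=487.2341
10. ⊥bis P1·P9 via (44.705,14.695): [(28.5163, 28.7396) (16.9687, 20.2766) (13.7191, 0) (35.3522, 0) (34.518, 24.8791)]  |A|=487.2341
11. canonical 5-gon: [(28.5163, 28.7396) (16.9687, 20.2766) (13.7191, 0) (35.3522, 0) (34.518, 24.8791)]
12. shoelace: 487.2341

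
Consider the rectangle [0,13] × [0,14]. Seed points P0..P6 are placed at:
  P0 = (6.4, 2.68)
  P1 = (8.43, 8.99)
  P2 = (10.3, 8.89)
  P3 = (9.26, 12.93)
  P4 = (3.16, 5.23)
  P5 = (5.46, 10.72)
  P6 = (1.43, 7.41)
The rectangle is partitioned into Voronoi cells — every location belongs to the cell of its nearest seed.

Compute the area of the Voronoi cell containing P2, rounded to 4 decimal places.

Area of P2's cell: 26.6859

1. box [0,13]×[0,14]: [(0, 0) (13, 0) (13, 14) (0, 14)]
2. ⊥bis P2·P0 via (8.35,5.785): [(0, 11.029) (13, 2.8647) (13, 14) (0, 14)]  |A|=91.6911
3. ⊥bis P2·P1 via (9.365,8.94): [(9.1688, 5.2708) (13, 2.8647) (13, 14) (9.6356, 14)]  |A|=36.0152
4. ⊥bis P2·P3 via (9.78,10.91): [(9.466, 10.8292) (9.1688, 5.2708) (13, 2.8647) (13, 11.7389)]  |A|=26.6859
5. ⊥bis P2·P4 via (6.73,7.06): [(9.466, 10.8292) (9.1688, 5.2708) (13, 2.8647) (13, 11.7389)]  |A|=26.6859
6. ⊥bis P2·P5 via (7.88,9.805): [(9.466, 10.8292) (9.1688, 5.2708) (13, 2.8647) (13, 11.7389)]  |A|=26.6859
7. ⊥bis P2·P6 via (5.865,8.15): [(9.466, 10.8292) (9.1688, 5.2708) (13, 2.8647) (13, 11.7389)]  |A|=26.6859
8. canonical 4-gon: [(9.466, 10.8292) (9.1688, 5.2708) (13, 2.8647) (13, 11.7389)]
9. shoelace: 26.6859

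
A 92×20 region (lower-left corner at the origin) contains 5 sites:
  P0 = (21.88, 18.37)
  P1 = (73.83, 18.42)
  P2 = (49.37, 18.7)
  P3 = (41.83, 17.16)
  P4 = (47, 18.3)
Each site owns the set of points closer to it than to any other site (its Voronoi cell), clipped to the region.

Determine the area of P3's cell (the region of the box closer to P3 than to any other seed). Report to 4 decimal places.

1. box [0,92]×[0,20]: [(0, 0) (92, 0) (92, 20) (0, 20)]
2. ⊥bis P3·P0 via (31.855,17.765): [(30.7775, 0) (92, 0) (92, 20) (31.9906, 20)]  |A|=1212.3192
3. ⊥bis P3·P1 via (57.83,17.79): [(30.7775, 0) (58.5305, 0) (57.743, 20) (31.9906, 20)]  |A|=535.0538
4. ⊥bis P3·P2 via (45.6,17.93): [(30.7775, 0) (49.2621, 0) (45.1772, 20) (31.9906, 20)]  |A|=316.7123
5. ⊥bis P3·P4 via (44.415,17.73): [(30.7775, 0) (48.3245, 0) (43.9145, 20) (31.9906, 20)]  |A|=294.7089
6. canonical 4-gon: [(30.7775, 0) (48.3245, 0) (43.9145, 20) (31.9906, 20)]
7. shoelace: 294.7089

Area of P3's cell: 294.7089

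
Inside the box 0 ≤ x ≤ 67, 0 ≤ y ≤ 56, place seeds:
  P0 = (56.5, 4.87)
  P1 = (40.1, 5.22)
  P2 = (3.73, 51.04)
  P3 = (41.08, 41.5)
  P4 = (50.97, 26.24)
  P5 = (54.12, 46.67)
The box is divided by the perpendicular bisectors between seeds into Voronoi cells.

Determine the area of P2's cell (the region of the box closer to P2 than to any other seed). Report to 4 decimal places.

Area of P2's cell: 776.5556

1. box [0,67]×[0,56]: [(0, 0) (67, 0) (67, 56) (0, 56)]
2. ⊥bis P2·P0 via (30.115,27.955): [(0, 0) (5.6564, 0) (54.6524, 56) (0, 56)]  |A|=1688.6448
3. ⊥bis P2·P1 via (21.915,28.13): [(0, 10.7348) (49.2558, 49.832) (54.6524, 56) (0, 56)]  |A|=1283.3355
4. ⊥bis P2·P3 via (22.405,46.27): [(0, 10.7348) (16.718, 24.0048) (24.8903, 56) (0, 56)]  |A|=776.5556
5. ⊥bis P2·P4 via (27.35,38.64): [(0, 10.7348) (16.718, 24.0048) (24.8903, 56) (0, 56)]  |A|=776.5556
6. ⊥bis P2·P5 via (28.925,48.855): [(0, 10.7348) (16.718, 24.0048) (24.8903, 56) (0, 56)]  |A|=776.5556
7. canonical 4-gon: [(0, 10.7348) (16.718, 24.0048) (24.8903, 56) (0, 56)]
8. shoelace: 776.5556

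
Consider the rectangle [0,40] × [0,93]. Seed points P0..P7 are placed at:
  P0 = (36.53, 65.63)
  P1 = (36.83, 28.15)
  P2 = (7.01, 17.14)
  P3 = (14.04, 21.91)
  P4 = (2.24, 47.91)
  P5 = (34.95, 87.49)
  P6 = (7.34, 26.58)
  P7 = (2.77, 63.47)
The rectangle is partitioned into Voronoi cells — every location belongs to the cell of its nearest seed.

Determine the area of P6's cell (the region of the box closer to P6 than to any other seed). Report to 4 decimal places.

1. box [0,40]×[0,93]: [(0, 0) (40, 0) (40, 93) (0, 93)]
2. ⊥bis P6·P0 via (21.935,46.105): [(0, 62.5015) (0, 0) (40, 0) (40, 32.6014)]  |A|=1902.0567
3. ⊥bis P6·P1 via (22.085,27.365): [(21.0522, 46.7649) (0, 62.5015) (0, 0) (23.5419, 0)]  |A|=1208.3629
4. ⊥bis P6·P2 via (7.175,21.86): [(22.4064, 21.3275) (21.0522, 46.7649) (0, 62.5015) (0, 22.1108)]  |A|=709.6056
5. ⊥bis P6·P3 via (10.69,24.245): [(8.9836, 21.7968) (21.4307, 39.6546) (21.0522, 46.7649) (0, 62.5015) (0, 22.1108)]  |A|=586.8336
6. ⊥bis P6·P4 via (4.79,37.245): [(8.9836, 21.7968) (21.4307, 39.6546) (21.3482, 41.2041) (0, 36.0997) (0, 22.1108)]  |A|=248.8136
7. ⊥bis P6·P5 via (21.145,57.035): [(8.9836, 21.7968) (21.4307, 39.6546) (21.3482, 41.2041) (0, 36.0997) (0, 22.1108)]  |A|=248.8136
8. ⊥bis P6·P7 via (5.055,45.025): [(8.9836, 21.7968) (21.4307, 39.6546) (21.3482, 41.2041) (0, 36.0997) (0, 22.1108)]  |A|=248.8136
9. canonical 5-gon: [(8.9836, 21.7968) (21.4307, 39.6546) (21.3482, 41.2041) (0, 36.0997) (0, 22.1108)]
10. shoelace: 248.8136

Area of P6's cell: 248.8136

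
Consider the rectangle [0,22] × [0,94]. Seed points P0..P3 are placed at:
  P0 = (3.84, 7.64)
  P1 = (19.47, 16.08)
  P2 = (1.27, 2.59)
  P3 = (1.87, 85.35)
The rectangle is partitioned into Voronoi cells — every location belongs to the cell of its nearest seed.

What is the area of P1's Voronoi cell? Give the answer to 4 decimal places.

Area of P1's cell: 815.5893

1. box [0,22]×[0,94]: [(0, 0) (22, 0) (22, 94) (0, 94)]
2. ⊥bis P1·P0 via (11.655,11.86): [(0, 33.4438) (18.0592, 0) (22, 0) (22, 94) (0, 94)]  |A|=1766.0147
3. ⊥bis P1·P2 via (10.37,9.335): [(0, 33.4438) (18.0592, 0) (22, 0) (22, 94) (0, 94)]  |A|=1766.0147
4. ⊥bis P1·P3 via (10.67,50.715): [(0, 48.004) (0, 33.4438) (18.0592, 0) (22, 0) (22, 53.5937)]  |A|=815.5893
5. canonical 5-gon: [(0, 48.004) (0, 33.4438) (18.0592, 0) (22, 0) (22, 53.5937)]
6. shoelace: 815.5893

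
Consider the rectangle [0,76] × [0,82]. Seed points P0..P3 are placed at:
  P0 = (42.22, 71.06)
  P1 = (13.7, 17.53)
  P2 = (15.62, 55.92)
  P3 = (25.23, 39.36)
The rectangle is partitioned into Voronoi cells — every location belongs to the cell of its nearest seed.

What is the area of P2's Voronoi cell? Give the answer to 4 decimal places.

1. box [0,76]×[0,82]: [(0, 0) (76, 0) (76, 82) (0, 82)]
2. ⊥bis P2·P0 via (28.92,63.49): [(0, 0) (65.0568, 0) (18.3846, 82) (0, 82)]  |A|=3421.0973
3. ⊥bis P2·P1 via (14.66,36.725): [(0, 37.4582) (45.0181, 35.2067) (18.3846, 82) (0, 82)]  |A|=1432.7318
4. ⊥bis P2·P3 via (20.425,47.64): [(0, 37.4582) (2.6512, 37.3256) (33.5923, 55.2811) (18.3846, 82) (0, 82)]  |A|=1019.5907
5. canonical 5-gon: [(0, 37.4582) (2.6512, 37.3256) (33.5923, 55.2811) (18.3846, 82) (0, 82)]
6. shoelace: 1019.5907

Area of P2's cell: 1019.5907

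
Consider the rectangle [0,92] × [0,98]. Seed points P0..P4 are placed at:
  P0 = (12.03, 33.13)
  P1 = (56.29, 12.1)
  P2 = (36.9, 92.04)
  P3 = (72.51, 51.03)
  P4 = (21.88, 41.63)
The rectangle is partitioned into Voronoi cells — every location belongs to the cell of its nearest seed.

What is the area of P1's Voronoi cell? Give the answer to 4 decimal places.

1. box [0,92]×[0,98]: [(0, 0) (92, 0) (92, 98) (0, 98)]
2. ⊥bis P1·P0 via (34.16,22.615): [(23.4146, 0) (92, 0) (92, 98) (69.9789, 98)]  |A|=4439.7185
3. ⊥bis P1·P2 via (46.595,52.07): [(48.3587, 52.4978) (23.4146, 0) (92, 0) (92, 63.0833)]  |A|=3176.8105
4. ⊥bis P1·P3 via (64.4,31.565): [(42.7071, 40.6033) (23.4146, 0) (92, 0) (92, 20.0656)]  |A|=1886.9422
5. ⊥bis P1·P4 via (39.085,26.865): [(48.7236, 38.0965) (32.575, 19.2792) (23.4146, 0) (92, 0) (92, 20.0656)]  |A|=1810.0939
6. canonical 5-gon: [(48.7236, 38.0965) (32.575, 19.2792) (23.4146, 0) (92, 0) (92, 20.0656)]
7. shoelace: 1810.0939

Area of P1's cell: 1810.0939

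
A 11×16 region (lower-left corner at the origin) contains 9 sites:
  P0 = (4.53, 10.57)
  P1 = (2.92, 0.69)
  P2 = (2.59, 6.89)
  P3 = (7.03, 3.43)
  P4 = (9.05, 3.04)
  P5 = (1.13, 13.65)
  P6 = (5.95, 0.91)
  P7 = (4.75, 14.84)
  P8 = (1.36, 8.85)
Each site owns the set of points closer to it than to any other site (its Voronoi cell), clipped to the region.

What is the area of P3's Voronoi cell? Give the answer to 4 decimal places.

Area of P3's cell: 18.2203

1. box [0,11]×[0,16]: [(0, 0) (11, 0) (11, 16) (0, 16)]
2. ⊥bis P3·P0 via (5.78,7): [(0, 4.9762) (0, 0) (11, 0) (11, 8.8277)]  |A|=75.9216
3. ⊥bis P3·P1 via (4.975,2.06): [(2.4573, 5.8366) (6.3483, 0) (11, 0) (11, 8.8277)]  |A|=51.2813
4. ⊥bis P3·P2 via (4.81,5.16): [(6.4179, 7.2234) (3.7851, 3.8448) (6.3483, 0) (11, 0) (11, 8.8277)]  |A|=46.4163
5. ⊥bis P3·P4 via (8.04,3.235): [(8.9835, 8.1217) (6.4179, 7.2234) (3.7851, 3.8448) (6.3483, 0) (7.4154, 0)]  |A|=22.9592
6. ⊥bis P3·P5 via (4.08,8.54): [(8.9835, 8.1217) (6.4179, 7.2234) (3.7851, 3.8448) (6.3483, 0) (7.4154, 0)]  |A|=22.9592
7. ⊥bis P3·P6 via (6.49,2.17): [(7.7316, 1.6379) (8.9835, 8.1217) (6.4179, 7.2234) (3.7851, 3.8448) (4.2663, 3.123)]  |A|=18.2203
8. ⊥bis P3·P7 via (5.89,9.135): [(7.7316, 1.6379) (8.9835, 8.1217) (6.4179, 7.2234) (3.7851, 3.8448) (4.2663, 3.123)]  |A|=18.2203
9. ⊥bis P3·P8 via (4.195,6.14): [(7.7316, 1.6379) (8.9835, 8.1217) (6.4179, 7.2234) (3.7851, 3.8448) (4.2663, 3.123)]  |A|=18.2203
10. canonical 5-gon: [(7.7316, 1.6379) (8.9835, 8.1217) (6.4179, 7.2234) (3.7851, 3.8448) (4.2663, 3.123)]
11. shoelace: 18.2203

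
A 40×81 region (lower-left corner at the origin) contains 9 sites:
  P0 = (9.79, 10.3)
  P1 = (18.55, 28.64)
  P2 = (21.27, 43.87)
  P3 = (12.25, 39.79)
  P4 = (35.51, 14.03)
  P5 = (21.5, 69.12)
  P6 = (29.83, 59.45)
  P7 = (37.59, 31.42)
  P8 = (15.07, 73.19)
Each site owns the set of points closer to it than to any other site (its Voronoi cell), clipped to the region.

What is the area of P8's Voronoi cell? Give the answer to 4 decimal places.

Area of P8's cell: 403.7684

1. box [0,40]×[0,81]: [(0, 0) (40, 0) (40, 81) (0, 81)]
2. ⊥bis P8·P0 via (12.43,41.745): [(0, 42.7886) (40, 39.4303) (40, 81) (0, 81)]  |A|=1595.6219
3. ⊥bis P8·P1 via (16.81,50.915): [(0, 49.6019) (40, 52.7265) (40, 81) (0, 81)]  |A|=1193.4326
4. ⊥bis P8·P2 via (18.17,58.53): [(0, 54.6878) (40, 63.1462) (40, 81) (0, 81)]  |A|=883.3211
5. ⊥bis P8·P3 via (13.66,56.49): [(0, 57.6433) (9.9887, 56.8) (40, 63.1462) (40, 81) (0, 81)]  |A|=868.5601
6. ⊥bis P8·P4 via (25.29,43.61): [(0, 57.6433) (9.9887, 56.8) (40, 63.1462) (40, 81) (0, 81)]  |A|=868.5601
7. ⊥bis P8·P5 via (18.285,71.155): [(0, 57.6433) (9.2388, 56.8633) (24.5166, 81) (0, 81)]  |A|=403.7684
8. ⊥bis P8·P6 via (22.45,66.32): [(0, 57.6433) (9.2388, 56.8633) (24.5166, 81) (0, 81)]  |A|=403.7684
9. ⊥bis P8·P7 via (26.33,52.305): [(0, 57.6433) (9.2388, 56.8633) (24.5166, 81) (0, 81)]  |A|=403.7684
10. canonical 4-gon: [(0, 57.6433) (9.2388, 56.8633) (24.5166, 81) (0, 81)]
11. shoelace: 403.7684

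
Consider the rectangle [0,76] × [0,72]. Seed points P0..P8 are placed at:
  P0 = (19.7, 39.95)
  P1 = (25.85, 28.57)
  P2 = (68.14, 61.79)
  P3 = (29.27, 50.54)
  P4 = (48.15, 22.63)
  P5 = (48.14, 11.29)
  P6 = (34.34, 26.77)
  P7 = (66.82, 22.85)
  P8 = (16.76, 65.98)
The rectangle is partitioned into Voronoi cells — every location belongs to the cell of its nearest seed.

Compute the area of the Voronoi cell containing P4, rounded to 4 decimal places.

1. box [0,76]×[0,72]: [(0, 0) (76, 0) (76, 72) (0, 72)]
2. ⊥bis P4·P0 via (33.925,31.29): [(14.876, 0) (76, 0) (76, 72) (58.7087, 72)]  |A|=2822.948
3. ⊥bis P4·P1 via (37,25.6): [(42.0867, 44.6965) (30.181, 0) (76, 0) (76, 72) (58.7087, 72)]  |A|=2480.9097
4. ⊥bis P4·P2 via (58.145,42.21): [(44.7391, 49.0533) (42.0867, 44.6965) (30.181, 0) (76, 0) (76, 33.0956)]  |A|=1674.4269
5. ⊥bis P4·P3 via (38.71,36.585): [(51.8076, 45.445) (40.1933, 37.5884) (30.181, 0) (76, 0) (76, 33.0956)]  |A|=1620.4033
6. ⊥bis P4·P5 via (48.145,16.96): [(51.8076, 45.445) (40.1933, 37.5884) (34.7017, 16.9719) (76, 16.9354) (76, 33.0956)]  |A|=881.8845
7. ⊥bis P4·P6 via (41.245,24.7): [(51.8076, 45.445) (46.3591, 41.7593) (38.9271, 16.9681) (76, 16.9354) (76, 33.0956)]  |A|=777.3887
8. ⊥bis P4·P7 via (57.485,22.74): [(57.2502, 42.6668) (51.8076, 45.445) (46.3591, 41.7593) (38.9271, 16.9681) (57.5532, 16.9517)]  |A|=388.7112
9. ⊥bis P4·P8 via (32.455,44.305): [(57.2502, 42.6668) (51.8076, 45.445) (46.3591, 41.7593) (38.9271, 16.9681) (57.5532, 16.9517)]  |A|=388.7112
10. canonical 5-gon: [(57.2502, 42.6668) (51.8076, 45.445) (46.3591, 41.7593) (38.9271, 16.9681) (57.5532, 16.9517)]
11. shoelace: 388.7112

Area of P4's cell: 388.7112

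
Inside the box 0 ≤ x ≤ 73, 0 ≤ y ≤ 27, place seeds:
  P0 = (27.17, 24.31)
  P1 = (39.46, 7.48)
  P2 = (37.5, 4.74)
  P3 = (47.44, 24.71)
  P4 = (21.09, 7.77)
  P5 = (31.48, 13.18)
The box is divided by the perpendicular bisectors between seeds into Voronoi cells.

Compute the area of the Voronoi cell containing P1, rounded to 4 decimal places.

Area of P1's cell: 345.8450

1. box [0,73]×[0,27]: [(0, 0) (73, 0) (73, 27) (0, 27)]
2. ⊥bis P1·P0 via (33.315,15.895): [(11.5483, 0) (73, 0) (73, 27) (48.5223, 27)]  |A|=1160.0476
3. ⊥bis P1·P2 via (38.48,6.11): [(29.1019, 12.8184) (47.0215, 0) (73, 0) (73, 27) (48.5223, 27)]  |A|=932.6923
4. ⊥bis P1·P3 via (43.45,16.095): [(37.4159, 18.8897) (29.1019, 12.8184) (47.0215, 0) (73, 0) (73, 2.409)]  |A|=395.9075
5. ⊥bis P1·P4 via (30.275,7.625): [(37.4159, 18.8897) (30.3716, 13.7456) (30.343, 11.9306) (47.0215, 0) (73, 0) (73, 2.409)]  |A|=394.7685
6. ⊥bis P1·P5 via (35.47,10.33): [(40.5479, 17.4391) (34.4929, 8.9621) (47.0215, 0) (73, 0) (73, 2.409)]  |A|=345.845
7. canonical 5-gon: [(40.5479, 17.4391) (34.4929, 8.9621) (47.0215, 0) (73, 0) (73, 2.409)]
8. shoelace: 345.845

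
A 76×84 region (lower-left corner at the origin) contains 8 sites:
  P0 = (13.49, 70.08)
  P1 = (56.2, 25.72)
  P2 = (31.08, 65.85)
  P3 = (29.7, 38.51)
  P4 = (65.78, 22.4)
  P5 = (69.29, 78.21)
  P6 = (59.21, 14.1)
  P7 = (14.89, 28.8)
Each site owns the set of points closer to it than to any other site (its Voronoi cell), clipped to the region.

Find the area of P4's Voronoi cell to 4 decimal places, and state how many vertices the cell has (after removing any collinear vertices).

1. box [0,76]×[0,84]: [(0, 0) (76, 0) (76, 84) (0, 84)]
2. ⊥bis P4·P0 via (39.635,46.24): [(0, 2.7728) (0, 0) (76, 0) (76, 84) (74.066, 84)]  |A|=3375.9148
3. ⊥bis P4·P1 via (60.99,24.06): [(52.6519, 0) (76, 0) (76, 67.372)]  |A|=786.5047
4. ⊥bis P4·P2 via (48.43,44.125): [(75.4111, 65.6726) (52.6519, 0) (76, 0) (76, 66.1429)]  |A|=786.1427
5. ⊥bis P4·P3 via (47.74,30.455): [(75.4111, 65.6726) (52.6519, 0) (76, 0) (76, 66.1429)]  |A|=786.1427
6. ⊥bis P4·P5 via (67.535,50.305): [(70.0309, 50.148) (52.6519, 0) (76, 0) (76, 49.7726)]  |A|=733.9789
7. ⊥bis P4·P6 via (62.495,18.25): [(70.0309, 50.148) (59.7339, 20.4356) (76, 7.5599) (76, 49.7726)]  |A|=433.9279
8. ⊥bis P4·P7 via (40.335,25.6): [(70.0309, 50.148) (59.7339, 20.4356) (76, 7.5599) (76, 49.7726)]  |A|=433.9279
9. canonical 4-gon: [(70.0309, 50.148) (59.7339, 20.4356) (76, 7.5599) (76, 49.7726)]
10. shoelace: 433.9279

Area of P4's cell: 433.9279 (4 vertices)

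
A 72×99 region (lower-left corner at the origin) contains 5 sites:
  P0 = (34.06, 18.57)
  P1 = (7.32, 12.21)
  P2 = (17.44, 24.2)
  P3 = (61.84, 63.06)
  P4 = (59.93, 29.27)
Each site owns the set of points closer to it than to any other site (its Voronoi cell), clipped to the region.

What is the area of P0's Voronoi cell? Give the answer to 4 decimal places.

1. box [0,72]×[0,99]: [(0, 0) (72, 0) (72, 99) (0, 99)]
2. ⊥bis P0·P1 via (20.69,15.39): [(24.3504, 0) (72, 0) (72, 99) (0.8037, 99)]  |A|=5882.8695
3. ⊥bis P0·P2 via (25.75,21.385): [(21.9395, 10.1364) (24.3504, 0) (72, 0) (72, 99) (52.042, 99)]  |A|=3606.261
4. ⊥bis P0·P3 via (47.95,40.815): [(35.0586, 48.8645) (21.9395, 10.1364) (24.3504, 0) (72, 0) (72, 25.7979)]  |A|=1753.866
5. ⊥bis P0·P4 via (46.995,23.92): [(37.2416, 47.5015) (35.0586, 48.8645) (21.9395, 10.1364) (24.3504, 0) (56.8885, 0)]  |A|=946.608
6. canonical 5-gon: [(37.2416, 47.5015) (35.0586, 48.8645) (21.9395, 10.1364) (24.3504, 0) (56.8885, 0)]
7. shoelace: 946.608

Area of P0's cell: 946.6080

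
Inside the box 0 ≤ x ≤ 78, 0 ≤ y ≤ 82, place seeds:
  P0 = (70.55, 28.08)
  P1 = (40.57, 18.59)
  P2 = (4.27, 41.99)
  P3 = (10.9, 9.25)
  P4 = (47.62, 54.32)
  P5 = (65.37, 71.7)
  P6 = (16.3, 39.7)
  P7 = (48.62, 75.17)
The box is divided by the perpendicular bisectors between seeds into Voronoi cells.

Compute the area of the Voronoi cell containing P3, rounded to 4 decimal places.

Area of P3's cell: 641.5938

1. box [0,78]×[0,82]: [(0, 0) (78, 0) (78, 82) (0, 82)]
2. ⊥bis P3·P0 via (40.725,18.665): [(0, 0) (46.6171, 0) (20.7317, 82) (0, 82)]  |A|=2761.3011
3. ⊥bis P3·P1 via (25.735,13.92): [(0, 0) (30.117, 0) (4.3037, 82) (0, 82)]  |A|=1411.2464
4. ⊥bis P3·P2 via (7.585,25.62): [(0, 24.084) (0, 0) (30.117, 0) (21.1849, 28.374)]  |A|=682.3789
5. ⊥bis P3·P4 via (29.26,31.785): [(0, 24.084) (0, 0) (30.117, 0) (21.1849, 28.374)]  |A|=682.3789
6. ⊥bis P3·P5 via (38.135,40.475): [(0, 24.084) (0, 0) (30.117, 0) (21.1849, 28.374)]  |A|=682.3789
7. ⊥bis P3·P6 via (13.6,24.475): [(7.3789, 25.5783) (0, 24.084) (0, 0) (30.117, 0) (22.9334, 22.8198)]  |A|=641.5938
8. ⊥bis P3·P7 via (29.76,42.21): [(7.3789, 25.5783) (0, 24.084) (0, 0) (30.117, 0) (22.9334, 22.8198)]  |A|=641.5938
9. canonical 5-gon: [(7.3789, 25.5783) (0, 24.084) (0, 0) (30.117, 0) (22.9334, 22.8198)]
10. shoelace: 641.5938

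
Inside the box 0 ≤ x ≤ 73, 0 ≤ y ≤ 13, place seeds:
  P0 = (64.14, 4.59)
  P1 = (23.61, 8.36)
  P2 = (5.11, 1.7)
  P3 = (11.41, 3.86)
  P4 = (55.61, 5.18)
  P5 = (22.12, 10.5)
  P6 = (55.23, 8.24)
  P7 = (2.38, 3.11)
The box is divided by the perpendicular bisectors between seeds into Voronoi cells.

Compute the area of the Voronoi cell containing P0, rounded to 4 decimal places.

Area of P0's cell: 163.6102

1. box [0,73]×[0,13]: [(0, 0) (73, 0) (73, 13) (0, 13)]
2. ⊥bis P0·P1 via (43.875,6.475): [(43.2727, 0) (73, 0) (73, 13) (44.4819, 13)]  |A|=378.5948
3. ⊥bis P0·P2 via (34.625,3.145): [(43.2727, 0) (73, 0) (73, 13) (44.4819, 13)]  |A|=378.5948
4. ⊥bis P0·P3 via (37.775,4.225): [(43.2727, 0) (73, 0) (73, 13) (44.4819, 13)]  |A|=378.5948
5. ⊥bis P0·P4 via (59.875,4.885): [(59.5371, 0) (73, 0) (73, 13) (60.4363, 13)]  |A|=169.1728
6. ⊥bis P0·P5 via (43.13,7.545): [(59.5371, 0) (73, 0) (73, 13) (60.4363, 13)]  |A|=169.1728
7. ⊥bis P0·P6 via (59.685,6.415): [(60.0409, 7.2838) (59.5371, 0) (73, 0) (73, 13) (62.3826, 13)]  |A|=163.6102
8. ⊥bis P0·P7 via (33.26,3.85): [(60.0409, 7.2838) (59.5371, 0) (73, 0) (73, 13) (62.3826, 13)]  |A|=163.6102
9. canonical 5-gon: [(60.0409, 7.2838) (59.5371, 0) (73, 0) (73, 13) (62.3826, 13)]
10. shoelace: 163.6102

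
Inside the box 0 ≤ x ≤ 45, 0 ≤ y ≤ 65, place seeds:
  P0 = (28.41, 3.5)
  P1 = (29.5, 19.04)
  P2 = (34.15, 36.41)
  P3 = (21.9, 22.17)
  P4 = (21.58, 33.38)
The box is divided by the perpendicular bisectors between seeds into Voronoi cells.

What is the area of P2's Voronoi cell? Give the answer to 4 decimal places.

Area of P2's cell: 764.2657

1. box [0,45]×[0,65]: [(0, 0) (45, 0) (45, 65) (0, 65)]
2. ⊥bis P2·P0 via (31.28,19.955): [(0, 25.4107) (45, 17.562) (45, 65) (0, 65)]  |A|=1958.1136
3. ⊥bis P2·P1 via (31.825,27.725): [(0, 36.2446) (45, 24.198) (45, 65) (0, 65)]  |A|=1565.0402
4. ⊥bis P2·P3 via (28.025,29.29): [(0, 53.3986) (28.9494, 28.4948) (45, 24.198) (45, 65) (0, 65)]  |A|=1316.7424
5. ⊥bis P2·P4 via (27.865,34.895): [(29.4394, 28.3636) (45, 24.198) (45, 65) (20.6082, 65)]  |A|=764.2657
6. canonical 4-gon: [(29.4394, 28.3636) (45, 24.198) (45, 65) (20.6082, 65)]
7. shoelace: 764.2657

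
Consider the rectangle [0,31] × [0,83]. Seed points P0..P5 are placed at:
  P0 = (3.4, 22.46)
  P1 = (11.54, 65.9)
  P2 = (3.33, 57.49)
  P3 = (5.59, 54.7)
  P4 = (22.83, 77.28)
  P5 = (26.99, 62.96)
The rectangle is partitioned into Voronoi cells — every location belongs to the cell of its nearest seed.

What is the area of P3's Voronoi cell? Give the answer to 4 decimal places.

Area of P3's cell: 390.6135

1. box [0,31]×[0,83]: [(0, 0) (31, 0) (31, 83) (0, 83)]
2. ⊥bis P3·P0 via (4.495,38.58): [(0, 38.8853) (31, 36.7796) (31, 83) (0, 83)]  |A|=1400.194
3. ⊥bis P3·P1 via (8.565,60.3): [(0, 64.8502) (0, 38.8853) (31, 36.7796) (31, 48.3814)]  |A|=582.2832
4. ⊥bis P3·P2 via (4.46,56.095): [(9.2209, 59.9515) (0, 52.4822) (0, 38.8853) (31, 36.7796) (31, 48.3814)]  |A|=525.2613
5. ⊥bis P3·P4 via (14.21,65.99): [(9.2209, 59.9515) (0, 52.4822) (0, 38.8853) (31, 36.7796) (31, 48.3814)]  |A|=525.2613
6. ⊥bis P3·P5 via (16.29,58.83): [(17.5689, 55.5167) (9.2209, 59.9515) (0, 52.4822) (0, 38.8853) (24.6341, 37.212)]  |A|=390.6135
7. canonical 5-gon: [(17.5689, 55.5167) (9.2209, 59.9515) (0, 52.4822) (0, 38.8853) (24.6341, 37.212)]
8. shoelace: 390.6135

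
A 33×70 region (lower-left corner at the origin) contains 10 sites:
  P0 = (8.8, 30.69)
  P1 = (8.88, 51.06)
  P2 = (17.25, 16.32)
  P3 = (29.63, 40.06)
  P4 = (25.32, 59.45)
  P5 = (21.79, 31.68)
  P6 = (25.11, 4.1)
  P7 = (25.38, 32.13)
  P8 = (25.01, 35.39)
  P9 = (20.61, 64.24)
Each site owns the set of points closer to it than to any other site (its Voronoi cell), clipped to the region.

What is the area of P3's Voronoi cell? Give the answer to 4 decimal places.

1. box [0,33]×[0,70]: [(0, 0) (33, 0) (33, 70) (0, 70)]
2. ⊥bis P3·P0 via (19.215,35.375): [(33, 4.7302) (33, 70) (3.6396, 70)]  |A|=958.1744
3. ⊥bis P3·P1 via (19.255,45.56): [(16.7549, 40.8439) (33, 4.7302) (33, 70) (32.2111, 70)]  |A|=541.6568
4. ⊥bis P3·P2 via (23.44,28.19): [(16.7549, 40.8439) (22.1427, 28.8665) (33, 23.2046) (33, 70) (32.2111, 70)]  |A|=441.366
5. ⊥bis P3·P4 via (27.475,49.755): [(20.6779, 48.2441) (16.7549, 40.8439) (22.1427, 28.8665) (33, 23.2046) (33, 50.9831)]  |A|=315.621
6. ⊥bis P3·P5 via (25.71,35.87): [(20.6779, 48.2441) (17.9612, 43.1195) (33, 29.0498) (33, 50.9831)]  |A|=192.7783
7. ⊥bis P3·P6 via (27.37,22.08): [(20.6779, 48.2441) (17.9612, 43.1195) (33, 29.0498) (33, 50.9831)]  |A|=192.7783
8. ⊥bis P3·P7 via (27.505,36.095): [(20.6779, 48.2441) (17.9612, 43.1195) (22.7397, 38.6489) (33, 33.15) (33, 50.9831)]  |A|=171.7433
9. ⊥bis P3·P8 via (27.32,37.725): [(20.6779, 48.2441) (19.305, 45.6542) (30.6967, 34.3844) (33, 33.15) (33, 50.9831)]  |A|=142.1364
10. ⊥bis P3·P9 via (25.12,52.15): [(20.6779, 48.2441) (19.305, 45.6542) (30.6967, 34.3844) (33, 33.15) (33, 50.9831)]  |A|=142.1364
11. canonical 5-gon: [(20.6779, 48.2441) (19.305, 45.6542) (30.6967, 34.3844) (33, 33.15) (33, 50.9831)]
12. shoelace: 142.1364

Area of P3's cell: 142.1364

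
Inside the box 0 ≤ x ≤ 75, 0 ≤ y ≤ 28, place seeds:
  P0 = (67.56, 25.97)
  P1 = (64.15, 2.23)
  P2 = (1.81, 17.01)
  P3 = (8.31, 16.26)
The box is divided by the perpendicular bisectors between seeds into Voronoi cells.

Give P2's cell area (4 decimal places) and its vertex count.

1. box [0,75]×[0,28]: [(0, 0) (75, 0) (75, 28) (0, 28)]
2. ⊥bis P2·P0 via (34.685,21.49): [(0, 0) (37.6135, 0) (33.7979, 28) (0, 28)]  |A|=999.7593
3. ⊥bis P2·P1 via (32.98,9.62): [(0, 0) (30.6992, 0) (35.0899, 18.5191) (33.7979, 28) (0, 28)]  |A|=935.7361
4. ⊥bis P2·P3 via (5.06,16.635): [(0, 0) (3.1406, 0) (6.3713, 28) (0, 28)]  |A|=133.1669
5. canonical 4-gon: [(0, 0) (3.1406, 0) (6.3713, 28) (0, 28)]
6. shoelace: 133.1669

Area of P2's cell: 133.1669 (4 vertices)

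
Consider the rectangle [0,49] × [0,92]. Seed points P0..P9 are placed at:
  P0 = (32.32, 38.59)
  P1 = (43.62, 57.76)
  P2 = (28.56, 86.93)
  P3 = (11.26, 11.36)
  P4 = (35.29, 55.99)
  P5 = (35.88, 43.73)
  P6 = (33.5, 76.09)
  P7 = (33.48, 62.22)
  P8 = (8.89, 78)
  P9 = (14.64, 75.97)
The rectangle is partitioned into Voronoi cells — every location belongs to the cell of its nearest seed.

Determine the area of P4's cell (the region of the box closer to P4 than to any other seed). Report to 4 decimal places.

1. box [0,49]×[0,92]: [(0, 0) (49, 0) (49, 92) (0, 92)]
2. ⊥bis P4·P0 via (33.805,47.29): [(0, 53.0602) (49, 44.6964) (49, 92) (0, 92)]  |A|=2112.9649
3. ⊥bis P4·P1 via (39.455,56.875): [(0, 53.0602) (41.7809, 45.9286) (31.9915, 92) (0, 92)]  |A|=1550.4176
4. ⊥bis P4·P2 via (31.925,71.46): [(0, 64.5157) (0, 53.0602) (41.7809, 45.9286) (36.1602, 72.3812)]  |A|=739.6834
5. ⊥bis P4·P3 via (23.275,33.675): [(0, 64.5157) (0, 53.0602) (41.7809, 45.9286) (36.1602, 72.3812)]  |A|=739.6834
6. ⊥bis P4·P5 via (35.585,49.86): [(0, 64.5157) (0, 53.0602) (22.4513, 49.228) (40.8913, 50.1154) (36.1602, 72.3812)]  |A|=700.6866
7. ⊥bis P4·P6 via (34.395,66.04): [(0, 62.977) (0, 53.0602) (22.4513, 49.228) (40.8913, 50.1154) (37.4498, 66.312)]  |A|=557.0701
8. ⊥bis P4·P7 via (34.385,59.105): [(8.5535, 51.6002) (22.4513, 49.228) (40.8913, 50.1154) (38.7139, 60.3627)]  |A|=192.11
9. ⊥bis P4·P8 via (22.09,66.995): [(9.4794, 51.8692) (9.1677, 51.4953) (22.4513, 49.228) (40.8913, 50.1154) (38.7139, 60.3627)]  |A|=191.9788
10. ⊥bis P4·P9 via (24.965,65.98): [(12.0286, 52.6098) (10.6976, 51.2342) (22.4513, 49.228) (40.8913, 50.1154) (38.7139, 60.3627)]  |A|=190.3917
11. canonical 5-gon: [(12.0286, 52.6098) (10.6976, 51.2342) (22.4513, 49.228) (40.8913, 50.1154) (38.7139, 60.3627)]
12. shoelace: 190.3917

Area of P4's cell: 190.3917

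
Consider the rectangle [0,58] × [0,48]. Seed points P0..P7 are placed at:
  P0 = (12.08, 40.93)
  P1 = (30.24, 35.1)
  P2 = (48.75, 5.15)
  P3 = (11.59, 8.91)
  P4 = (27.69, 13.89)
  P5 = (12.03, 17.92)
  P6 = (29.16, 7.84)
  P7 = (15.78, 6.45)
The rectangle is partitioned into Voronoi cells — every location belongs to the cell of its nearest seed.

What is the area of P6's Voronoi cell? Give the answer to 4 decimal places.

Area of P6's cell: 186.3953

1. box [0,58]×[0,48]: [(0, 0) (58, 0) (58, 48) (0, 48)]
2. ⊥bis P6·P0 via (20.62,24.385): [(0, 13.7416) (0, 0) (58, 0) (58, 43.6794)]  |A|=1665.2083
3. ⊥bis P6·P1 via (29.7,21.47): [(16.0224, 22.0119) (0, 13.7416) (0, 0) (58, 0) (58, 20.3488)]  |A|=1175.5282
4. ⊥bis P6·P2 via (38.955,6.495): [(40.9501, 21.0243) (16.0224, 22.0119) (0, 13.7416) (0, 0) (38.0631, 0)]  |A|=792.4764
5. ⊥bis P6·P3 via (20.375,8.375): [(40.9501, 21.0243) (21.193, 21.807) (19.865, 0) (38.0631, 0)]  |A|=407.2433
6. ⊥bis P6·P4 via (28.425,10.865): [(39.9392, 13.6627) (20.408, 8.9171) (19.865, 0) (38.0631, 0)]  |A|=210.1099
7. ⊥bis P6·P5 via (20.595,12.88): [(39.9392, 13.6627) (20.408, 8.9171) (19.865, 0) (38.0631, 0)]  |A|=210.1099
8. ⊥bis P6·P7 via (22.47,7.145): [(39.9392, 13.6627) (22.2397, 9.3621) (23.2123, 0) (38.0631, 0)]  |A|=186.3953
9. canonical 4-gon: [(39.9392, 13.6627) (22.2397, 9.3621) (23.2123, 0) (38.0631, 0)]
10. shoelace: 186.3953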